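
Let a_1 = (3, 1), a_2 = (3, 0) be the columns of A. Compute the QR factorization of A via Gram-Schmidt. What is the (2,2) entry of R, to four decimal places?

r_{22} = 0.9487

a_1 = (3, 1); ‖a_1‖ = 3.1623, so q_1 = (0.9487, 0.3162).
q_1·a_2 = 0.9487·3 + 0.3162·0 = 2.8460.
u_2 = a_2 − 2.8460·q_1 = (0.3000, -0.9000).
r_{22} = ‖u_2‖ = 0.9487.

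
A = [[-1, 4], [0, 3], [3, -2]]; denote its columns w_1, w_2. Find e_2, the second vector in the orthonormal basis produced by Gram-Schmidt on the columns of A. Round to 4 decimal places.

w_1 = (-1, 0, 3); ‖w_1‖ = 3.1623, so e_1 = (-0.3162, 0.0000, 0.9487).
e_1·w_2 = (-0.3162)·4 + 0.0000·3 + 0.9487·(-2) = -3.1623.
u_2 = w_2 + 3.1623·e_1 = (3.0000, 3.0000, 1.0000).
‖u_2‖ = 4.3589, so e_2 = (0.6882, 0.6882, 0.2294).

e_2 = (0.6882, 0.6882, 0.2294)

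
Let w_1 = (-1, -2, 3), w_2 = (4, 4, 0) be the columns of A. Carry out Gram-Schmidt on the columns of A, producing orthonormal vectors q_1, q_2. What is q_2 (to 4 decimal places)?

w_1 = (-1, -2, 3); ‖w_1‖ = 3.7417, so q_1 = (-0.2673, -0.5345, 0.8018).
q_1·w_2 = (-0.2673)·4 + (-0.5345)·4 + 0.8018·0 = -3.2071.
u_2 = w_2 + 3.2071·q_1 = (3.1429, 2.2857, 2.5714).
‖u_2‖ = 4.6599, so q_2 = (0.6745, 0.4905, 0.5518).

q_2 = (0.6745, 0.4905, 0.5518)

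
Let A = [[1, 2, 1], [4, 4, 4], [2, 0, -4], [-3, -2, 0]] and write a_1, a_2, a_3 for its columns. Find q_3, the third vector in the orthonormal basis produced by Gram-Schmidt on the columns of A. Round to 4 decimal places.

q_3 = (-0.8165, 0.4082, -0.4082, 0.0000)

a_1 = (1, 4, 2, -3); ‖a_1‖ = 5.4772, so q_1 = (0.1826, 0.7303, 0.3651, -0.5477).
q_1·a_2 = 0.1826·2 + 0.7303·4 + 0.3651·0 + (-0.5477)·(-2) = 4.3818.
u_2 = a_2 − 4.3818·q_1 = (1.2000, 0.8000, -1.6000, 0.4000).
‖u_2‖ = 2.1909, so q_2 = (0.5477, 0.3651, -0.7303, 0.1826).
q_1·a_3 = 0.1826·1 + 0.7303·4 + 0.3651·(-4) + (-0.5477)·0 = 1.6432; q_2·a_3 = 0.5477·1 + 0.3651·4 + (-0.7303)·(-4) + 0.1826·0 = 4.9295.
u_3 = a_3 − 1.6432·q_1 − 4.9295·q_2 = (-2.0000, 1.0000, -1.0000, 0.0000).
‖u_3‖ = 2.4495, so q_3 = (-0.8165, 0.4082, -0.4082, 0.0000).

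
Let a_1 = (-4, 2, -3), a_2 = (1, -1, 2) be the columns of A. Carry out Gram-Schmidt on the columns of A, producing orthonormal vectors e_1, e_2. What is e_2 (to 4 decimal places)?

e_1 = a_1/‖a_1‖ = (-4, 2, -3)/5.3852 = (-0.7428, 0.3714, -0.5571).
r_{12} = e_1·a_2 = -2.2283.
u_2 = a_2 + 2.2283·e_1 = (-0.6552, -0.1724, 0.7586).
‖u_2‖ = 1.0171, so e_2 = (-0.6442, -0.1695, 0.7459).

e_2 = (-0.6442, -0.1695, 0.7459)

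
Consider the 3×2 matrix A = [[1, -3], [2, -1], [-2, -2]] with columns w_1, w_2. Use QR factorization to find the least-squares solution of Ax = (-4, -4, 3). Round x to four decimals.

x = (-1.9360, 0.5760)

w_1 = (1, 2, -2); ‖w_1‖ = 3.0000, so q_1 = (0.3333, 0.6667, -0.6667).
q_1·w_2 = 0.3333·(-3) + 0.6667·(-1) + (-0.6667)·(-2) = -0.3333.
u_2 = w_2 + 0.3333·q_1 = (-2.8889, -0.7778, -2.2222).
‖u_2‖ = 3.7268, so q_2 = (-0.7752, -0.2087, -0.5963).
Qᵀb = (-6.0000, 2.1466).
Back-substitute: x_2 = 2.1466/3.7268 = 0.5760.
x_1 = (-6.0000 + 0.3333·0.5760)/3.0000 = -1.9360.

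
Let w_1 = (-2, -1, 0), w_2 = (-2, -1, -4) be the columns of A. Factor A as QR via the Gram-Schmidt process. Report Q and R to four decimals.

Q = [[-0.8944, 0.0000], [-0.4472, 0.0000], [0.0000, -1.0000]], R = [[2.2361, 2.2361], [0.0000, 4.0000]]

w_1 = (-2, -1, 0); ‖w_1‖ = 2.2361, so q_1 = (-0.8944, -0.4472, 0.0000).
q_1·w_2 = (-0.8944)·(-2) + (-0.4472)·(-1) + 0.0000·(-4) = 2.2361.
u_2 = w_2 − 2.2361·q_1 = (0.0000, 0.0000, -4.0000).
‖u_2‖ = 4.0000, so q_2 = (0.0000, 0.0000, -1.0000).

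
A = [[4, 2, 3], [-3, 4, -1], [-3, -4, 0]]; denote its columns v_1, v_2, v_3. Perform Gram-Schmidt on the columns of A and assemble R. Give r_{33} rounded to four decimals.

r_{33} = 1.8204

v_1 = (4, -3, -3); ‖v_1‖ = 5.8310, so q_1 = (0.6860, -0.5145, -0.5145).
q_1·v_2 = 0.6860·2 + (-0.5145)·4 + (-0.5145)·(-4) = 1.3720.
u_2 = v_2 − 1.3720·q_1 = (1.0588, 4.7059, -3.2941).
‖u_2‖ = 5.8410, so q_2 = (0.1813, 0.8057, -0.5640).
q_1·v_3 = 0.6860·3 + (-0.5145)·(-1) + (-0.5145)·0 = 2.5725; q_2·v_3 = 0.1813·3 + 0.8057·(-1) + (-0.5640)·0 = -0.2618.
u_3 = v_3 − 2.5725·q_1 + 0.2618·q_2 = (1.2828, 0.5345, 1.1759).
r_{33} = ‖u_3‖ = 1.8204.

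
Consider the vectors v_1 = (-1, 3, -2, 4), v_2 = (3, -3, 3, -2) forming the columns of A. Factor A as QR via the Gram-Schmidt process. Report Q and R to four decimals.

Q = [[-0.1826, 0.7332], [0.5477, -0.1375], [-0.3651, 0.4353], [0.7303, 0.5041]], R = [[5.4772, -4.7469], [0.0000, 2.9098]]

v_1 = (-1, 3, -2, 4); ‖v_1‖ = 5.4772, so q_1 = (-0.1826, 0.5477, -0.3651, 0.7303).
q_1·v_2 = (-0.1826)·3 + 0.5477·(-3) + (-0.3651)·3 + 0.7303·(-2) = -4.7469.
u_2 = v_2 + 4.7469·q_1 = (2.1333, -0.4000, 1.2667, 1.4667).
‖u_2‖ = 2.9098, so q_2 = (0.7332, -0.1375, 0.4353, 0.5041).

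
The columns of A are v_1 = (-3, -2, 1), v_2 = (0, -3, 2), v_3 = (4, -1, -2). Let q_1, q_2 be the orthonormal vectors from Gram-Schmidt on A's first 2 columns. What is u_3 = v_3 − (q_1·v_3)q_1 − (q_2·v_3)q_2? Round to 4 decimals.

v_1 = (-3, -2, 1); ‖v_1‖ = 3.7417, so q_1 = (-0.8018, -0.5345, 0.2673).
q_1·v_2 = (-0.8018)·0 + (-0.5345)·(-3) + 0.2673·2 = 2.1381.
u_2 = v_2 − 2.1381·q_1 = (1.7143, -1.8571, 1.4286).
‖u_2‖ = 2.9032, so q_2 = (0.5905, -0.6397, 0.4921).
q_1·v_3 = (-0.8018)·4 + (-0.5345)·(-1) + 0.2673·(-2) = -3.2071; q_2·v_3 = 0.5905·4 + (-0.6397)·(-1) + 0.4921·(-2) = 2.0175.
u_3 = v_3 + 3.2071·q_1 − 2.0175·q_2 = (0.2373, -1.4237, -2.1356).

u_3 = (0.2373, -1.4237, -2.1356)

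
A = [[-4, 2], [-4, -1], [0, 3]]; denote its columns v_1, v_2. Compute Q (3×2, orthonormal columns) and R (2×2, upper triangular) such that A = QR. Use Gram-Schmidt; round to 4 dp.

v_1 = (-4, -4, 0); ‖v_1‖ = 5.6569, so e_1 = (-0.7071, -0.7071, 0.0000).
e_1·v_2 = (-0.7071)·2 + (-0.7071)·(-1) + 0.0000·3 = -0.7071.
u_2 = v_2 + 0.7071·e_1 = (1.5000, -1.5000, 3.0000).
‖u_2‖ = 3.6742, so e_2 = (0.4082, -0.4082, 0.8165).

Q = [[-0.7071, 0.4082], [-0.7071, -0.4082], [0.0000, 0.8165]], R = [[5.6569, -0.7071], [0.0000, 3.6742]]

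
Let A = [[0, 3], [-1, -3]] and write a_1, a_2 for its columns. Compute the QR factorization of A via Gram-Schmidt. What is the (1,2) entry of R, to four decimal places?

a_1 = (0, -1); ‖a_1‖ = 1.0000, so e_1 = (0.0000, -1.0000).
r_{12} = e_1·a_2 = 3.0000.

r_{12} = 3.0000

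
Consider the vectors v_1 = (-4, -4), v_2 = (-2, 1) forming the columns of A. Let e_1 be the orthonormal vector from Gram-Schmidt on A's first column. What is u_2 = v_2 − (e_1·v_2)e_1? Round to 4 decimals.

v_1 = (-4, -4); ‖v_1‖ = 5.6569, so e_1 = (-0.7071, -0.7071).
e_1·v_2 = (-0.7071)·(-2) + (-0.7071)·1 = 0.7071.
u_2 = v_2 − 0.7071·e_1 = (-1.5000, 1.5000).

u_2 = (-1.5000, 1.5000)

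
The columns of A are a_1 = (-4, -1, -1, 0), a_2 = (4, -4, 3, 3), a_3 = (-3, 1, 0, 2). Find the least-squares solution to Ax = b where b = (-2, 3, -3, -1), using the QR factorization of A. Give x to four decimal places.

x = (-0.2449, -0.6708, 0.2133)

e_1 = a_1/‖a_1‖ = (-4, -1, -1, 0)/4.2426 = (-0.9428, -0.2357, -0.2357, 0.0000).
r_{12} = e_1·a_2 = -3.5355.
u_2 = a_2 + 3.5355·e_1 = (0.6667, -4.8333, 2.1667, 3.0000).
‖u_2‖ = 6.1237, so e_2 = (0.1089, -0.7893, 0.3538, 0.4899).
r_{13} = e_1·a_3 = 2.5927; r_{23} = e_2·a_3 = -0.1361.
u_3 = a_3 − 2.5927·e_1 + 0.1361·e_2 = (-0.5407, 1.5037, 0.6593, 2.0667).
‖u_3‖ = 2.6943, so e_3 = (-0.2007, 0.5581, 0.2447, 0.7671).
Qᵀb = (1.8856, -4.1369, 0.5746).
Back-substitute: x_3 = 0.5746/2.6943 = 0.2133.
x_2 = (-4.1369 + 0.1361·0.2133)/6.1237 = -0.6708.
x_1 = (1.8856 + 3.5355·(-0.6708) − 2.5927·0.2133)/4.2426 = -0.2449.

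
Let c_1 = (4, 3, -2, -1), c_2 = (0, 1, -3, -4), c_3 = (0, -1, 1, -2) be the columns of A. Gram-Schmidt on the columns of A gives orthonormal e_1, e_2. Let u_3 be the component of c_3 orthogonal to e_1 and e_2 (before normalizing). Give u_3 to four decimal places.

u_3 = (0.8511, -0.6219, 1.3552, -1.1718)

e_1 = c_1/‖c_1‖ = (4, 3, -2, -1)/5.4772 = (0.7303, 0.5477, -0.3651, -0.1826).
r_{12} = e_1·c_2 = 2.3735.
u_2 = c_2 − 2.3735·e_1 = (-1.7333, -0.3000, -2.1333, -3.5667).
‖u_2‖ = 4.5129, so e_2 = (-0.3841, -0.0665, -0.4727, -0.7903).
r_{13} = e_1·c_3 = -0.5477; r_{23} = e_2·c_3 = 1.1744.
u_3 = c_3 + 0.5477·e_1 − 1.1744·e_2 = (0.8511, -0.6219, 1.3552, -1.1718).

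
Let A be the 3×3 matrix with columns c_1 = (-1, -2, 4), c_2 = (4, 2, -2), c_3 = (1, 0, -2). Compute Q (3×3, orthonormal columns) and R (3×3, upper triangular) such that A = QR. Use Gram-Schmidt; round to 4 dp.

c_1 = (-1, -2, 4); ‖c_1‖ = 4.5826, so e_1 = (-0.2182, -0.4364, 0.8729).
e_1·c_2 = (-0.2182)·4 + (-0.4364)·2 + 0.8729·(-2) = -3.4915.
u_2 = c_2 + 3.4915·e_1 = (3.2381, 0.4762, 1.0476).
‖u_2‖ = 3.4365, so e_2 = (0.9423, 0.1386, 0.3049).
e_1·c_3 = (-0.2182)·1 + (-0.4364)·0 + 0.8729·(-2) = -1.9640; e_2·c_3 = 0.9423·1 + 0.1386·0 + 0.3049·(-2) = 0.3326.
u_3 = c_3 + 1.9640·e_1 − 0.3326·e_2 = (0.2581, -0.9032, -0.3871).
‖u_3‖ = 1.0160, so e_3 = (0.2540, -0.8890, -0.3810).

Q = [[-0.2182, 0.9423, 0.2540], [-0.4364, 0.1386, -0.8890], [0.8729, 0.3049, -0.3810]], R = [[4.5826, -3.4915, -1.9640], [0.0000, 3.4365, 0.3326], [0.0000, 0.0000, 1.0160]]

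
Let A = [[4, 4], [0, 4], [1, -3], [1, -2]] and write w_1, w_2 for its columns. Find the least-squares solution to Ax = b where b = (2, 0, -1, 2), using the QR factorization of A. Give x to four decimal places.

w_1 = (4, 0, 1, 1); ‖w_1‖ = 4.2426, so e_1 = (0.9428, 0.0000, 0.2357, 0.2357).
e_1·w_2 = 0.9428·4 + 0.0000·4 + 0.2357·(-3) + 0.2357·(-2) = 2.5927.
u_2 = w_2 − 2.5927·e_1 = (1.5556, 4.0000, -3.6111, -2.6111).
‖u_2‖ = 6.1869, so e_2 = (0.2514, 0.6465, -0.5837, -0.4220).
Qᵀb = (2.1213, 0.2424).
Back-substitute: x_2 = 0.2424/6.1869 = 0.0392.
x_1 = (2.1213 − 2.5927·0.0392)/4.2426 = 0.4761.

x = (0.4761, 0.0392)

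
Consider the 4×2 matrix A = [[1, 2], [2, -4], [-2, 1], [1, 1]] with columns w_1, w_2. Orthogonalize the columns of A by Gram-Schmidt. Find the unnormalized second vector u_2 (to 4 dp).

u_2 = (2.7000, -2.6000, -0.4000, 1.7000)

w_1 = (1, 2, -2, 1); ‖w_1‖ = 3.1623, so e_1 = (0.3162, 0.6325, -0.6325, 0.3162).
e_1·w_2 = 0.3162·2 + 0.6325·(-4) + (-0.6325)·1 + 0.3162·1 = -2.2136.
u_2 = w_2 + 2.2136·e_1 = (2.7000, -2.6000, -0.4000, 1.7000).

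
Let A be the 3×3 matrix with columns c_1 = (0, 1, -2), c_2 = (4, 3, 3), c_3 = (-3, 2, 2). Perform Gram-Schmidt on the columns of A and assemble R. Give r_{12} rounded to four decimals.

r_{12} = -1.3416

c_1 = (0, 1, -2); ‖c_1‖ = 2.2361, so q_1 = (0.0000, 0.4472, -0.8944).
r_{12} = q_1·c_2 = -1.3416.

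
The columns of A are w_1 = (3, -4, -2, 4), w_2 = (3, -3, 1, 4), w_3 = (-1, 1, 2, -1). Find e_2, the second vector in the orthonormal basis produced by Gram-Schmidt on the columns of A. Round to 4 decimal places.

w_1 = (3, -4, -2, 4); ‖w_1‖ = 6.7082, so e_1 = (0.4472, -0.5963, -0.2981, 0.5963).
e_1·w_2 = 0.4472·3 + (-0.5963)·(-3) + (-0.2981)·1 + 0.5963·4 = 5.2175.
u_2 = w_2 − 5.2175·e_1 = (0.6667, 0.1111, 2.5556, 0.8889).
‖u_2‖ = 2.7889, so e_2 = (0.2390, 0.0398, 0.9163, 0.3187).

e_2 = (0.2390, 0.0398, 0.9163, 0.3187)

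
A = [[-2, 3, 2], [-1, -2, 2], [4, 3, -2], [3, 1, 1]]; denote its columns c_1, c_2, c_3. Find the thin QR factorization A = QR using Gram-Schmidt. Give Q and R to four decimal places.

c_1 = (-2, -1, 4, 3); ‖c_1‖ = 5.4772, so q_1 = (-0.3651, -0.1826, 0.7303, 0.5477).
q_1·c_2 = (-0.3651)·3 + (-0.1826)·(-2) + 0.7303·3 + 0.5477·1 = 2.0083.
u_2 = c_2 − 2.0083·q_1 = (3.7333, -1.6333, 1.5333, -0.1000).
‖u_2‖ = 4.3551, so q_2 = (0.8572, -0.3750, 0.3521, -0.0230).
q_1·c_3 = (-0.3651)·2 + (-0.1826)·2 + 0.7303·(-2) + 0.5477·1 = -2.0083; q_2·c_3 = 0.8572·2 + (-0.3750)·2 + 0.3521·(-2) + (-0.0230)·1 = 0.2373.
u_3 = c_3 + 2.0083·q_1 − 0.2373·q_2 = (1.0633, 1.7223, -0.6169, 2.1054).
‖u_3‖ = 2.9850, so q_3 = (0.3562, 0.5770, -0.2067, 0.7053).

Q = [[-0.3651, 0.8572, 0.3562], [-0.1826, -0.3750, 0.5770], [0.7303, 0.3521, -0.2067], [0.5477, -0.0230, 0.7053]], R = [[5.4772, 2.0083, -2.0083], [0.0000, 4.3551, 0.2373], [0.0000, 0.0000, 2.9850]]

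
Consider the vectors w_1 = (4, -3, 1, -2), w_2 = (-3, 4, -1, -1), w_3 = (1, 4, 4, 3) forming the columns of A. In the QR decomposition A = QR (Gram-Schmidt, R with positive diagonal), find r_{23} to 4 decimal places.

e_1 = w_1/‖w_1‖ = (4, -3, 1, -2)/5.4772 = (0.7303, -0.5477, 0.1826, -0.3651).
r_{12} = e_1·w_2 = -4.1992.
u_2 = w_2 + 4.1992·e_1 = (0.0667, 1.7000, -0.2333, -2.5333).
‖u_2‖ = 3.0605, so e_2 = (0.0218, 0.5555, -0.0762, -0.8278).
r_{23} = e_2·w_3 = -0.5446.

r_{23} = -0.5446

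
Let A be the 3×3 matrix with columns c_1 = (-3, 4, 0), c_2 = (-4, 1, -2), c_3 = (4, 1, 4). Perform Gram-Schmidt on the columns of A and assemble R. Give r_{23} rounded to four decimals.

c_1 = (-3, 4, 0); ‖c_1‖ = 5.0000, so e_1 = (-0.6000, 0.8000, 0.0000).
e_1·c_2 = (-0.6000)·(-4) + 0.8000·1 + 0.0000·(-2) = 3.2000.
u_2 = c_2 − 3.2000·e_1 = (-2.0800, -1.5600, -2.0000).
‖u_2‖ = 3.2802, so e_2 = (-0.6341, -0.4756, -0.6097).
r_{23} = e_2·c_3 = -5.4508.

r_{23} = -5.4508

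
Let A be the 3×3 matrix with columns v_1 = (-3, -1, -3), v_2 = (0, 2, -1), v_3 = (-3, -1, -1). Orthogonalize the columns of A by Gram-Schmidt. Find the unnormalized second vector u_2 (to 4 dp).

u_2 = (0.1579, 2.0526, -0.8421)

v_1 = (-3, -1, -3); ‖v_1‖ = 4.3589, so e_1 = (-0.6882, -0.2294, -0.6882).
e_1·v_2 = (-0.6882)·0 + (-0.2294)·2 + (-0.6882)·(-1) = 0.2294.
u_2 = v_2 − 0.2294·e_1 = (0.1579, 2.0526, -0.8421).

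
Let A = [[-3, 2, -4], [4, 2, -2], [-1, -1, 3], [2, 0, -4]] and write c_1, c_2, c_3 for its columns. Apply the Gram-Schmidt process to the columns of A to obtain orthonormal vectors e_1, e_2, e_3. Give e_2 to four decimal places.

c_1 = (-3, 4, -1, 2); ‖c_1‖ = 5.4772, so e_1 = (-0.5477, 0.7303, -0.1826, 0.3651).
e_1·c_2 = (-0.5477)·2 + 0.7303·2 + (-0.1826)·(-1) + 0.3651·0 = 0.5477.
u_2 = c_2 − 0.5477·e_1 = (2.3000, 1.6000, -0.9000, -0.2000).
‖u_2‖ = 2.9496, so e_2 = (0.7798, 0.5425, -0.3051, -0.0678).

e_2 = (0.7798, 0.5425, -0.3051, -0.0678)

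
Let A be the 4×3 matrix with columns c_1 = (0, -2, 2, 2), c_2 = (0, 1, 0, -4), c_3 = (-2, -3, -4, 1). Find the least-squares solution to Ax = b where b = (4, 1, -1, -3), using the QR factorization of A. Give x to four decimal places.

x = (-0.5569, 0.3318, -0.2559)

q_1 = c_1/‖c_1‖ = (0, -2, 2, 2)/3.4641 = (0.0000, -0.5774, 0.5774, 0.5774).
r_{12} = q_1·c_2 = -2.8868.
u_2 = c_2 + 2.8868·q_1 = (0.0000, -0.6667, 1.6667, -2.3333).
‖u_2‖ = 2.9439, so q_2 = (0.0000, -0.2265, 0.5661, -0.7926).
r_{13} = q_1·c_3 = 0.0000; r_{23} = q_2·c_3 = -2.3778.
u_3 = c_3 − 0.0000·q_1 + 2.3778·q_2 = (-2.0000, -3.5385, -2.6538, -0.8846).
‖u_3‖ = 4.9342, so q_3 = (-0.4053, -0.7171, -0.5378, -0.1793).
Qᵀb = (-2.8868, 1.5852, -1.2628).
Back-substitute: x_3 = -1.2628/4.9342 = -0.2559.
x_2 = (1.5852 + 2.3778·(-0.2559))/2.9439 = 0.3318.
x_1 = (-2.8868 + 2.8868·0.3318 − 0.0000·(-0.2559))/3.4641 = -0.5569.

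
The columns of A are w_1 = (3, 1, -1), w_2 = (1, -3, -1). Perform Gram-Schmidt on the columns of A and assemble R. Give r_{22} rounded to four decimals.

r_{22} = 3.3029

w_1 = (3, 1, -1); ‖w_1‖ = 3.3166, so e_1 = (0.9045, 0.3015, -0.3015).
e_1·w_2 = 0.9045·1 + 0.3015·(-3) + (-0.3015)·(-1) = 0.3015.
u_2 = w_2 − 0.3015·e_1 = (0.7273, -3.0909, -0.9091).
r_{22} = ‖u_2‖ = 3.3029.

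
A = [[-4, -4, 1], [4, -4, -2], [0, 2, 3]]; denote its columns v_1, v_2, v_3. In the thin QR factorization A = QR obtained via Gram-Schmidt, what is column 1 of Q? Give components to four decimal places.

e_1 = (-0.7071, 0.7071, 0.0000)

v_1 = (-4, 4, 0); ‖v_1‖ = 5.6569, so e_1 = (-0.7071, 0.7071, 0.0000).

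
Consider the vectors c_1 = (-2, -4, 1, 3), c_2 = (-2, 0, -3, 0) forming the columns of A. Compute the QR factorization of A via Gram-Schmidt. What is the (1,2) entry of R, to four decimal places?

c_1 = (-2, -4, 1, 3); ‖c_1‖ = 5.4772, so e_1 = (-0.3651, -0.7303, 0.1826, 0.5477).
r_{12} = e_1·c_2 = 0.1826.

r_{12} = 0.1826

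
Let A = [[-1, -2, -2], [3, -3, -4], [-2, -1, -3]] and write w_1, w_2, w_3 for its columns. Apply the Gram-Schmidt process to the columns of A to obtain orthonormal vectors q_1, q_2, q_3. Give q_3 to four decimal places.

q_3 = (0.6882, -0.2294, -0.6882)

w_1 = (-1, 3, -2); ‖w_1‖ = 3.7417, so q_1 = (-0.2673, 0.8018, -0.5345).
q_1·w_2 = (-0.2673)·(-2) + 0.8018·(-3) + (-0.5345)·(-1) = -1.3363.
u_2 = w_2 + 1.3363·q_1 = (-2.3571, -1.9286, -1.7143).
‖u_2‖ = 3.4949, so q_2 = (-0.6745, -0.5518, -0.4905).
q_1·w_3 = (-0.2673)·(-2) + 0.8018·(-4) + (-0.5345)·(-3) = -1.0690; q_2·w_3 = (-0.6745)·(-2) + (-0.5518)·(-4) + (-0.4905)·(-3) = 5.0277.
u_3 = w_3 + 1.0690·q_1 − 5.0277·q_2 = (1.1053, -0.3684, -1.1053).
‖u_3‖ = 1.6059, so q_3 = (0.6882, -0.2294, -0.6882).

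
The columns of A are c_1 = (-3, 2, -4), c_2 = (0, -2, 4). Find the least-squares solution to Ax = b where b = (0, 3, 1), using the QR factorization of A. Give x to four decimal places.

x = (0.0000, -0.1000)

c_1 = (-3, 2, -4); ‖c_1‖ = 5.3852, so q_1 = (-0.5571, 0.3714, -0.7428).
q_1·c_2 = (-0.5571)·0 + 0.3714·(-2) + (-0.7428)·4 = -3.7139.
u_2 = c_2 + 3.7139·q_1 = (-2.0690, -0.6207, 1.2414).
‖u_2‖ = 2.4914, so q_2 = (-0.8305, -0.2491, 0.4983).
Qᵀb = (0.3714, -0.2491).
Back-substitute: x_2 = -0.2491/2.4914 = -0.1000.
x_1 = (0.3714 + 3.7139·(-0.1000))/5.3852 = 0.0000.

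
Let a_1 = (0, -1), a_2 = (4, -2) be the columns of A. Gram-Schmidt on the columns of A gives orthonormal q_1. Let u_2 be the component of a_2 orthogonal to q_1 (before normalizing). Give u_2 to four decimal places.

u_2 = (4.0000, 0.0000)

q_1 = a_1/‖a_1‖ = (0, -1)/1.0000 = (0.0000, -1.0000).
r_{12} = q_1·a_2 = 2.0000.
u_2 = a_2 − 2.0000·q_1 = (4.0000, 0.0000).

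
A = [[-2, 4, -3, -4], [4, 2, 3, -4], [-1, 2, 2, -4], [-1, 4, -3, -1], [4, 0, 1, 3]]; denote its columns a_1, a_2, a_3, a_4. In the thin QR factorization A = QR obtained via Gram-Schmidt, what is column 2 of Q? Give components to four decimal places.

a_1 = (-2, 4, -1, -1, 4); ‖a_1‖ = 6.1644, so q_1 = (-0.3244, 0.6489, -0.1622, -0.1622, 0.6489).
q_1·a_2 = (-0.3244)·4 + 0.6489·2 + (-0.1622)·2 + (-0.1622)·4 + 0.6489·0 = -0.9733.
u_2 = a_2 + 0.9733·q_1 = (3.6842, 2.6316, 1.8421, 3.8421, 0.6316).
‖u_2‖ = 6.2492, so q_2 = (0.5895, 0.4211, 0.2948, 0.6148, 0.1011).

q_2 = (0.5895, 0.4211, 0.2948, 0.6148, 0.1011)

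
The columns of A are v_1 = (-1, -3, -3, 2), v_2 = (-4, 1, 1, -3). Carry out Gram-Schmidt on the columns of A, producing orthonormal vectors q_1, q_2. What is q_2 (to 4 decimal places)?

v_1 = (-1, -3, -3, 2); ‖v_1‖ = 4.7958, so q_1 = (-0.2085, -0.6255, -0.6255, 0.4170).
q_1·v_2 = (-0.2085)·(-4) + (-0.6255)·1 + (-0.6255)·1 + 0.4170·(-3) = -1.6681.
u_2 = v_2 + 1.6681·q_1 = (-4.3478, -0.0435, -0.0435, -2.3043).
‖u_2‖ = 4.9211, so q_2 = (-0.8835, -0.0088, -0.0088, -0.4683).

q_2 = (-0.8835, -0.0088, -0.0088, -0.4683)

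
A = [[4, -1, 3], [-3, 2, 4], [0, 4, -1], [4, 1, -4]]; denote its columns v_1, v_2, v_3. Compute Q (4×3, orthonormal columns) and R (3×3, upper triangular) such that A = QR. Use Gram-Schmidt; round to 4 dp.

Q = [[0.6247, -0.0902, 0.7597], [-0.4685, 0.3396, 0.5496], [0.0000, 0.8703, 0.0020], [0.6247, 0.3450, -0.3475]], R = [[6.4031, -0.9370, -2.4988], [0.0000, 4.5959, -1.1622], [0.0000, 0.0000, 5.8656]]

v_1 = (4, -3, 0, 4); ‖v_1‖ = 6.4031, so q_1 = (0.6247, -0.4685, 0.0000, 0.6247).
q_1·v_2 = 0.6247·(-1) + (-0.4685)·2 + 0.0000·4 + 0.6247·1 = -0.9370.
u_2 = v_2 + 0.9370·q_1 = (-0.4146, 1.5610, 4.0000, 1.5854).
‖u_2‖ = 4.5959, so q_2 = (-0.0902, 0.3396, 0.8703, 0.3450).
q_1·v_3 = 0.6247·3 + (-0.4685)·4 + 0.0000·(-1) + 0.6247·(-4) = -2.4988; q_2·v_3 = (-0.0902)·3 + 0.3396·4 + 0.8703·(-1) + 0.3450·(-4) = -1.1622.
u_3 = v_3 + 2.4988·q_1 + 1.1622·q_2 = (4.4561, 3.2240, 0.0115, -2.0381).
‖u_3‖ = 5.8656, so q_3 = (0.7597, 0.5496, 0.0020, -0.3475).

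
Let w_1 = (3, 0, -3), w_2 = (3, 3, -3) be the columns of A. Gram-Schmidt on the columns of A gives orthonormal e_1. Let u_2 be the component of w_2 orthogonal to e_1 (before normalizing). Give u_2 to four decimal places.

e_1 = w_1/‖w_1‖ = (3, 0, -3)/4.2426 = (0.7071, 0.0000, -0.7071).
r_{12} = e_1·w_2 = 4.2426.
u_2 = w_2 − 4.2426·e_1 = (0.0000, 3.0000, 0.0000).

u_2 = (0.0000, 3.0000, 0.0000)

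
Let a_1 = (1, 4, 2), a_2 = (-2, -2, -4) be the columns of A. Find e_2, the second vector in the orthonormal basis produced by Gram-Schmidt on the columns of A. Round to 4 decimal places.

e_2 = (-0.3904, 0.4880, -0.7807)

a_1 = (1, 4, 2); ‖a_1‖ = 4.5826, so e_1 = (0.2182, 0.8729, 0.4364).
e_1·a_2 = 0.2182·(-2) + 0.8729·(-2) + 0.4364·(-4) = -3.9279.
u_2 = a_2 + 3.9279·e_1 = (-1.1429, 1.4286, -2.2857).
‖u_2‖ = 2.9277, so e_2 = (-0.3904, 0.4880, -0.7807).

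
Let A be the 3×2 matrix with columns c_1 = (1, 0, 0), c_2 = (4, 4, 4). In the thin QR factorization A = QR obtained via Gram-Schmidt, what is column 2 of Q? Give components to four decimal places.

c_1 = (1, 0, 0); ‖c_1‖ = 1.0000, so e_1 = (1.0000, 0.0000, 0.0000).
e_1·c_2 = 1.0000·4 + 0.0000·4 + 0.0000·4 = 4.0000.
u_2 = c_2 − 4.0000·e_1 = (0.0000, 4.0000, 4.0000).
‖u_2‖ = 5.6569, so e_2 = (0.0000, 0.7071, 0.7071).

e_2 = (0.0000, 0.7071, 0.7071)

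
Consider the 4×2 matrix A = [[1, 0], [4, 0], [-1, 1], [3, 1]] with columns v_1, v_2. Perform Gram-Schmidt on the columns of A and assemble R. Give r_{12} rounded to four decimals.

q_1 = v_1/‖v_1‖ = (1, 4, -1, 3)/5.1962 = (0.1925, 0.7698, -0.1925, 0.5774).
r_{12} = q_1·v_2 = 0.3849.

r_{12} = 0.3849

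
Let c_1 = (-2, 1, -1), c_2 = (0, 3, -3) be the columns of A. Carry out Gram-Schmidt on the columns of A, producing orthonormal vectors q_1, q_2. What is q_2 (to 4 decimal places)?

c_1 = (-2, 1, -1); ‖c_1‖ = 2.4495, so q_1 = (-0.8165, 0.4082, -0.4082).
q_1·c_2 = (-0.8165)·0 + 0.4082·3 + (-0.4082)·(-3) = 2.4495.
u_2 = c_2 − 2.4495·q_1 = (2.0000, 2.0000, -2.0000).
‖u_2‖ = 3.4641, so q_2 = (0.5774, 0.5774, -0.5774).

q_2 = (0.5774, 0.5774, -0.5774)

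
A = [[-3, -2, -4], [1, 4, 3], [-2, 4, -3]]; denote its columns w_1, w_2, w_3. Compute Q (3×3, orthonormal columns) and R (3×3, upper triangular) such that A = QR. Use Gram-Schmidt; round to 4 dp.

w_1 = (-3, 1, -2); ‖w_1‖ = 3.7417, so q_1 = (-0.8018, 0.2673, -0.5345).
q_1·w_2 = (-0.8018)·(-2) + 0.2673·4 + (-0.5345)·4 = 0.5345.
u_2 = w_2 − 0.5345·q_1 = (-1.5714, 3.8571, 4.2857).
‖u_2‖ = 5.9761, so q_2 = (-0.2630, 0.6454, 0.7171).
q_1·w_3 = (-0.8018)·(-4) + 0.2673·3 + (-0.5345)·(-3) = 5.6125; q_2·w_3 = (-0.2630)·(-4) + 0.6454·3 + 0.7171·(-3) = 0.8367.
u_3 = w_3 − 5.6125·q_1 − 0.8367·q_2 = (0.7200, 0.9600, -0.6000).
‖u_3‖ = 1.3416, so q_3 = (0.5367, 0.7155, -0.4472).

Q = [[-0.8018, -0.2630, 0.5367], [0.2673, 0.6454, 0.7155], [-0.5345, 0.7171, -0.4472]], R = [[3.7417, 0.5345, 5.6125], [0.0000, 5.9761, 0.8367], [0.0000, 0.0000, 1.3416]]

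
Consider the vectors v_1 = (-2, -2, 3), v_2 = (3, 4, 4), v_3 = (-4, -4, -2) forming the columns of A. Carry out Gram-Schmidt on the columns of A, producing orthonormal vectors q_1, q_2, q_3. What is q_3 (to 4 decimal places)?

q_3 = (-0.7597, 0.6458, -0.0760)

q_1 = v_1/‖v_1‖ = (-2, -2, 3)/4.1231 = (-0.4851, -0.4851, 0.7276).
r_{12} = q_1·v_2 = -0.4851.
u_2 = v_2 + 0.4851·q_1 = (2.7647, 3.7647, 4.3529).
‖u_2‖ = 6.3847, so q_2 = (0.4330, 0.5896, 0.6818).
r_{13} = q_1·v_3 = 2.4254; r_{23} = q_2·v_3 = -5.4542.
u_3 = v_3 − 2.4254·q_1 + 5.4542·q_2 = (-0.4618, 0.3925, -0.0462).
‖u_3‖ = 0.6078, so q_3 = (-0.7597, 0.6458, -0.0760).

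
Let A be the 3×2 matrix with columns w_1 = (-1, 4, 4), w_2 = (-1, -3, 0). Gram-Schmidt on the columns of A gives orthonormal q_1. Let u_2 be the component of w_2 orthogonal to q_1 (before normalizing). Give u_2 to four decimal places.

u_2 = (-1.3333, -1.6667, 1.3333)

q_1 = w_1/‖w_1‖ = (-1, 4, 4)/5.7446 = (-0.1741, 0.6963, 0.6963).
r_{12} = q_1·w_2 = -1.9149.
u_2 = w_2 + 1.9149·q_1 = (-1.3333, -1.6667, 1.3333).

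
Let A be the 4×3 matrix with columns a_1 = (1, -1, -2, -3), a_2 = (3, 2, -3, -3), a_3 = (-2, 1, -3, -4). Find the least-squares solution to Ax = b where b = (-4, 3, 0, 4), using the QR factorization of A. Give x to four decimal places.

q_1 = a_1/‖a_1‖ = (1, -1, -2, -3)/3.8730 = (0.2582, -0.2582, -0.5164, -0.7746).
r_{12} = q_1·a_2 = 4.1312.
u_2 = a_2 − 4.1312·q_1 = (1.9333, 3.0667, -0.8667, 0.2000).
‖u_2‖ = 3.7327, so q_2 = (0.5179, 0.8216, -0.2322, 0.0536).
r_{13} = q_1·a_3 = 3.8730; r_{23} = q_2·a_3 = 0.2679.
u_3 = a_3 − 3.8730·q_1 − 0.2679·q_2 = (-3.1388, 1.7799, -0.9378, -1.0144).
‖u_3‖ = 3.8637, so q_3 = (-0.8124, 0.4607, -0.2427, -0.2625).
Qᵀb = (-4.9058, 0.6072, 3.5814).
Back-substitute: x_3 = 3.5814/3.8637 = 0.9269.
x_2 = (0.6072 − 0.2679·0.9269)/3.7327 = 0.0962.
x_1 = (-4.9058 − 4.1312·0.0962 − 3.8730·0.9269)/3.8730 = -2.2962.

x = (-2.2962, 0.0962, 0.9269)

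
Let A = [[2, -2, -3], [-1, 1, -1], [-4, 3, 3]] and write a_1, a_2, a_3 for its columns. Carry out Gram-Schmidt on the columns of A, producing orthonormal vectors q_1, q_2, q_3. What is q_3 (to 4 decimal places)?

a_1 = (2, -1, -4); ‖a_1‖ = 4.5826, so q_1 = (0.4364, -0.2182, -0.8729).
q_1·a_2 = 0.4364·(-2) + (-0.2182)·1 + (-0.8729)·3 = -3.7097.
u_2 = a_2 + 3.7097·q_1 = (-0.3810, 0.1905, -0.2381).
‖u_2‖ = 0.4880, so q_2 = (-0.7807, 0.3904, -0.4880).
q_1·a_3 = 0.4364·(-3) + (-0.2182)·(-1) + (-0.8729)·3 = -3.7097; q_2·a_3 = (-0.7807)·(-3) + 0.3904·(-1) + (-0.4880)·3 = 0.4880.
u_3 = a_3 + 3.7097·q_1 − 0.4880·q_2 = (-1.0000, -2.0000, 0.0000).
‖u_3‖ = 2.2361, so q_3 = (-0.4472, -0.8944, 0.0000).

q_3 = (-0.4472, -0.8944, 0.0000)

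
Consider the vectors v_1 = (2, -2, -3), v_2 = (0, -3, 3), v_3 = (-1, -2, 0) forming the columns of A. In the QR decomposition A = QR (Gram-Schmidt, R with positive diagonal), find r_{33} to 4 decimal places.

v_1 = (2, -2, -3); ‖v_1‖ = 4.1231, so q_1 = (0.4851, -0.4851, -0.7276).
q_1·v_2 = 0.4851·0 + (-0.4851)·(-3) + (-0.7276)·3 = -0.7276.
u_2 = v_2 + 0.7276·q_1 = (0.3529, -3.3529, 2.4706).
‖u_2‖ = 4.1798, so q_2 = (0.0844, -0.8022, 0.5911).
q_1·v_3 = 0.4851·(-1) + (-0.4851)·(-2) + (-0.7276)·0 = 0.4851; q_2·v_3 = 0.0844·(-1) + (-0.8022)·(-2) + 0.5911·0 = 1.5199.
u_3 = v_3 − 0.4851·q_1 − 1.5199·q_2 = (-1.3636, -0.5455, -0.5455).
r_{33} = ‖u_3‖ = 1.5667.

r_{33} = 1.5667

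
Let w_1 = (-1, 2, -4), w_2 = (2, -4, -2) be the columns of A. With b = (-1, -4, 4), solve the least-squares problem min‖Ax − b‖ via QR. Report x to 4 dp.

x = (-1.0800, 0.1600)

w_1 = (-1, 2, -4); ‖w_1‖ = 4.5826, so e_1 = (-0.2182, 0.4364, -0.8729).
e_1·w_2 = (-0.2182)·2 + 0.4364·(-4) + (-0.8729)·(-2) = -0.4364.
u_2 = w_2 + 0.4364·e_1 = (1.9048, -3.8095, -2.3810).
‖u_2‖ = 4.8795, so e_2 = (0.3904, -0.7807, -0.4880).
Qᵀb = (-5.0190, 0.7807).
Back-substitute: x_2 = 0.7807/4.8795 = 0.1600.
x_1 = (-5.0190 + 0.4364·0.1600)/4.5826 = -1.0800.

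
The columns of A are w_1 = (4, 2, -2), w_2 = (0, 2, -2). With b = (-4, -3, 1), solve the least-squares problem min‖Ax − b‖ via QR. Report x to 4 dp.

q_1 = w_1/‖w_1‖ = (4, 2, -2)/4.8990 = (0.8165, 0.4082, -0.4082).
r_{12} = q_1·w_2 = 1.6330.
u_2 = w_2 − 1.6330·q_1 = (-1.3333, 1.3333, -1.3333).
‖u_2‖ = 2.3094, so q_2 = (-0.5774, 0.5774, -0.5774).
Qᵀb = (-4.8990, 0.0000).
Back-substitute: x_2 = 0.0000/2.3094 = 0.0000.
x_1 = (-4.8990 − 1.6330·0.0000)/4.8990 = -1.0000.

x = (-1.0000, 0.0000)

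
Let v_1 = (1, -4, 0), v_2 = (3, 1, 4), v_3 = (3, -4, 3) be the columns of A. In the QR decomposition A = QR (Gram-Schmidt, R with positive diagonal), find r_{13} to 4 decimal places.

r_{13} = 4.6082

v_1 = (1, -4, 0); ‖v_1‖ = 4.1231, so e_1 = (0.2425, -0.9701, 0.0000).
r_{13} = e_1·v_3 = 4.6082.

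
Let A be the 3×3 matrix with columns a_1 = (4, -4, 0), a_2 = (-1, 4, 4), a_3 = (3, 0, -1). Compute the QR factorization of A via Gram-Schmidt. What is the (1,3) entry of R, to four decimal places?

r_{13} = 2.1213

q_1 = a_1/‖a_1‖ = (4, -4, 0)/5.6569 = (0.7071, -0.7071, 0.0000).
r_{13} = q_1·a_3 = 2.1213.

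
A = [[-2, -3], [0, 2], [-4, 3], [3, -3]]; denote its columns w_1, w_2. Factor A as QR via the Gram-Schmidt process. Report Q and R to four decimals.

w_1 = (-2, 0, -4, 3); ‖w_1‖ = 5.3852, so e_1 = (-0.3714, 0.0000, -0.7428, 0.5571).
e_1·w_2 = (-0.3714)·(-3) + 0.0000·2 + (-0.7428)·3 + 0.5571·(-3) = -2.7854.
u_2 = w_2 + 2.7854·e_1 = (-4.0345, 2.0000, 0.9310, -1.4483).
‖u_2‖ = 4.8209, so e_2 = (-0.8369, 0.4149, 0.1931, -0.3004).

Q = [[-0.3714, -0.8369], [0.0000, 0.4149], [-0.7428, 0.1931], [0.5571, -0.3004]], R = [[5.3852, -2.7854], [0.0000, 4.8209]]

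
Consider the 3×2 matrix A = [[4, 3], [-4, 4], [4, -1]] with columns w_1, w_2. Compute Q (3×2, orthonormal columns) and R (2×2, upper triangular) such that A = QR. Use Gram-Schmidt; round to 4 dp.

q_1 = w_1/‖w_1‖ = (4, -4, 4)/6.9282 = (0.5774, -0.5774, 0.5774).
r_{12} = q_1·w_2 = -1.1547.
u_2 = w_2 + 1.1547·q_1 = (3.6667, 3.3333, -0.3333).
‖u_2‖ = 4.9666, so q_2 = (0.7383, 0.6712, -0.0671).

Q = [[0.5774, 0.7383], [-0.5774, 0.6712], [0.5774, -0.0671]], R = [[6.9282, -1.1547], [0.0000, 4.9666]]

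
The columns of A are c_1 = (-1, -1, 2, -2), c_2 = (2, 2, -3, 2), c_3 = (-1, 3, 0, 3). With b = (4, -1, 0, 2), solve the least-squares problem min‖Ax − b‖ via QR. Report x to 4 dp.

x = (-1.6111, -0.3333, -0.5556)

q_1 = c_1/‖c_1‖ = (-1, -1, 2, -2)/3.1623 = (-0.3162, -0.3162, 0.6325, -0.6325).
r_{12} = q_1·c_2 = -4.4272.
u_2 = c_2 + 4.4272·q_1 = (0.6000, 0.6000, -0.2000, -0.8000).
‖u_2‖ = 1.1832, so q_2 = (0.5071, 0.5071, -0.1690, -0.6761).
r_{13} = q_1·c_3 = -2.5298; r_{23} = q_2·c_3 = -1.0142.
u_3 = c_3 + 2.5298·q_1 + 1.0142·q_2 = (-1.2857, 2.7143, 1.4286, 0.7143).
‖u_3‖ = 3.4017, so q_3 = (-0.3780, 0.7979, 0.4200, 0.2100).
Qᵀb = (-2.2136, 0.1690, -1.8898).
Back-substitute: x_3 = -1.8898/3.4017 = -0.5556.
x_2 = (0.1690 + 1.0142·(-0.5556))/1.1832 = -0.3333.
x_1 = (-2.2136 + 4.4272·(-0.3333) + 2.5298·(-0.5556))/3.1623 = -1.6111.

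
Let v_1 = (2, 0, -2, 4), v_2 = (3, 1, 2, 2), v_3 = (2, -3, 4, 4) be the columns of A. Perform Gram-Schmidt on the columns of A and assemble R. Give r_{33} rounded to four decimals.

r_{33} = 4.9831

e_1 = v_1/‖v_1‖ = (2, 0, -2, 4)/4.8990 = (0.4082, 0.0000, -0.4082, 0.8165).
r_{12} = e_1·v_2 = 2.0412.
u_2 = v_2 − 2.0412·e_1 = (2.1667, 1.0000, 2.8333, 0.3333).
‖u_2‖ = 3.7193, so e_2 = (0.5825, 0.2689, 0.7618, 0.0896).
r_{13} = e_1·v_3 = 2.4495; r_{23} = e_2·v_3 = 3.7641.
u_3 = v_3 − 2.4495·e_1 − 3.7641·e_2 = (-1.1928, -4.0120, 2.1325, 1.6627).
r_{33} = ‖u_3‖ = 4.9831.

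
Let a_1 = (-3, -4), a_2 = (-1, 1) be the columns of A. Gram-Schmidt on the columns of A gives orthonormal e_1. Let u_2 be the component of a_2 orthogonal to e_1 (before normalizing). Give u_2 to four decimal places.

u_2 = (-1.1200, 0.8400)

a_1 = (-3, -4); ‖a_1‖ = 5.0000, so e_1 = (-0.6000, -0.8000).
e_1·a_2 = (-0.6000)·(-1) + (-0.8000)·1 = -0.2000.
u_2 = a_2 + 0.2000·e_1 = (-1.1200, 0.8400).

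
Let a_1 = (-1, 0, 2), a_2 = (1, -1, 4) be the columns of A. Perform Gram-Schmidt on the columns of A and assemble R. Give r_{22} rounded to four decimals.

r_{22} = 2.8636

a_1 = (-1, 0, 2); ‖a_1‖ = 2.2361, so e_1 = (-0.4472, 0.0000, 0.8944).
e_1·a_2 = (-0.4472)·1 + 0.0000·(-1) + 0.8944·4 = 3.1305.
u_2 = a_2 − 3.1305·e_1 = (2.4000, -1.0000, 1.2000).
r_{22} = ‖u_2‖ = 2.8636.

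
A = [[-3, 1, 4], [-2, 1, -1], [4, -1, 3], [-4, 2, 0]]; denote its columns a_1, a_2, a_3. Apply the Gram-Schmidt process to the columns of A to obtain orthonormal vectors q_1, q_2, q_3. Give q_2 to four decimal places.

q_2 = (-0.1754, 0.3216, 0.6724, 0.6432)

a_1 = (-3, -2, 4, -4); ‖a_1‖ = 6.7082, so q_1 = (-0.4472, -0.2981, 0.5963, -0.5963).
q_1·a_2 = (-0.4472)·1 + (-0.2981)·1 + 0.5963·(-1) + (-0.5963)·2 = -2.5342.
u_2 = a_2 + 2.5342·q_1 = (-0.1333, 0.2444, 0.5111, 0.4889).
‖u_2‖ = 0.7601, so q_2 = (-0.1754, 0.3216, 0.6724, 0.6432).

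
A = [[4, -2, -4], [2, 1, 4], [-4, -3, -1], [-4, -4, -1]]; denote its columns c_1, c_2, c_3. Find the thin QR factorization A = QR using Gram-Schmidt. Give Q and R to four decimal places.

Q = [[0.5547, -0.8117, -0.1498], [0.2774, 0.0338, 0.9484], [-0.5547, -0.2875, 0.0493], [-0.5547, -0.5073, 0.2750]], R = [[7.2111, 3.0509, 0.0000], [0.0000, 4.5489, 4.1769], [0.0000, 0.0000, 4.0686]]

c_1 = (4, 2, -4, -4); ‖c_1‖ = 7.2111, so e_1 = (0.5547, 0.2774, -0.5547, -0.5547).
e_1·c_2 = 0.5547·(-2) + 0.2774·1 + (-0.5547)·(-3) + (-0.5547)·(-4) = 3.0509.
u_2 = c_2 − 3.0509·e_1 = (-3.6923, 0.1538, -1.3077, -2.3077).
‖u_2‖ = 4.5489, so e_2 = (-0.8117, 0.0338, -0.2875, -0.5073).
e_1·c_3 = 0.5547·(-4) + 0.2774·4 + (-0.5547)·(-1) + (-0.5547)·(-1) = 0.0000; e_2·c_3 = (-0.8117)·(-4) + 0.0338·4 + (-0.2875)·(-1) + (-0.5073)·(-1) = 4.1769.
u_3 = c_3 + 0.0000·e_1 − 4.1769·e_2 = (-0.6097, 3.8587, 0.2007, 1.1190).
‖u_3‖ = 4.0686, so e_3 = (-0.1498, 0.9484, 0.0493, 0.2750).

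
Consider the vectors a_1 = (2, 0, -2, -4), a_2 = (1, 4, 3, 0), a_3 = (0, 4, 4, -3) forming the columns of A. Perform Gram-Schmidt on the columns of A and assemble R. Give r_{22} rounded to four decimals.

r_{22} = 5.0332

q_1 = a_1/‖a_1‖ = (2, 0, -2, -4)/4.8990 = (0.4082, 0.0000, -0.4082, -0.8165).
r_{12} = q_1·a_2 = -0.8165.
u_2 = a_2 + 0.8165·q_1 = (1.3333, 4.0000, 2.6667, -0.6667).
r_{22} = ‖u_2‖ = 5.0332.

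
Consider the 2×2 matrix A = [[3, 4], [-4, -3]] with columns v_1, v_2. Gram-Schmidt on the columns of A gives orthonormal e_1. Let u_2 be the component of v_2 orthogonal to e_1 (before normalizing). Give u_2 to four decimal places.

v_1 = (3, -4); ‖v_1‖ = 5.0000, so e_1 = (0.6000, -0.8000).
e_1·v_2 = 0.6000·4 + (-0.8000)·(-3) = 4.8000.
u_2 = v_2 − 4.8000·e_1 = (1.1200, 0.8400).

u_2 = (1.1200, 0.8400)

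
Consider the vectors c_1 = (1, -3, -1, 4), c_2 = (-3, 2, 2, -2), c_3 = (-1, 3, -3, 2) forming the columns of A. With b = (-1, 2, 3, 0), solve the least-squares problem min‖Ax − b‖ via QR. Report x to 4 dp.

c_1 = (1, -3, -1, 4); ‖c_1‖ = 5.1962, so q_1 = (0.1925, -0.5774, -0.1925, 0.7698).
q_1·c_2 = 0.1925·(-3) + (-0.5774)·2 + (-0.1925)·2 + 0.7698·(-2) = -3.6566.
u_2 = c_2 + 3.6566·q_1 = (-2.2963, -0.1111, 1.2963, 0.8148).
‖u_2‖ = 2.7622, so q_2 = (-0.8313, -0.0402, 0.4693, 0.2950).
q_1·c_3 = 0.1925·(-1) + (-0.5774)·3 + (-0.1925)·(-3) + 0.7698·2 = 0.1925; q_2·c_3 = (-0.8313)·(-1) + (-0.0402)·3 + 0.4693·(-3) + 0.2950·2 = -0.1073.
u_3 = c_3 − 0.1925·q_1 + 0.1073·q_2 = (-1.1262, 3.1068, -2.9126, 1.8835).
‖u_3‖ = 4.7908, so q_3 = (-0.2351, 0.6485, -0.6080, 0.3932).
Qᵀb = (-1.9245, 2.1588, -0.2918).
Back-substitute: x_3 = -0.2918/4.7908 = -0.0609.
x_2 = (2.1588 + 0.1073·(-0.0609))/2.7622 = 0.7792.
x_1 = (-1.9245 + 3.6566·0.7792 − 0.1925·(-0.0609))/5.1962 = 0.1802.

x = (0.1802, 0.7792, -0.0609)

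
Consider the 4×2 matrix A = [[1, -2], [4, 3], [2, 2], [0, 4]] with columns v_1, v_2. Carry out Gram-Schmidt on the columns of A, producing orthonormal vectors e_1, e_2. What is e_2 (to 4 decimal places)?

v_1 = (1, 4, 2, 0); ‖v_1‖ = 4.5826, so e_1 = (0.2182, 0.8729, 0.4364, 0.0000).
e_1·v_2 = 0.2182·(-2) + 0.8729·3 + 0.4364·2 + 0.0000·4 = 3.0551.
u_2 = v_2 − 3.0551·e_1 = (-2.6667, 0.3333, 0.6667, 4.0000).
‖u_2‖ = 4.8648, so e_2 = (-0.5482, 0.0685, 0.1370, 0.8222).

e_2 = (-0.5482, 0.0685, 0.1370, 0.8222)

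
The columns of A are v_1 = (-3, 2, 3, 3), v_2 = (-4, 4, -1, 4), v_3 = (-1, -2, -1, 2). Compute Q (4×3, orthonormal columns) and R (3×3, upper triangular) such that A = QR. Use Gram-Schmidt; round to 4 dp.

v_1 = (-3, 2, 3, 3); ‖v_1‖ = 5.5678, so e_1 = (-0.5388, 0.3592, 0.5388, 0.5388).
e_1·v_2 = (-0.5388)·(-4) + 0.3592·4 + 0.5388·(-1) + 0.5388·4 = 5.2086.
u_2 = v_2 − 5.2086·e_1 = (-1.1935, 2.1290, -3.8065, 1.1935).
‖u_2‖ = 4.6766, so e_2 = (-0.2552, 0.4552, -0.8139, 0.2552).
e_1·v_3 = (-0.5388)·(-1) + 0.3592·(-2) + 0.5388·(-1) + 0.5388·2 = 0.3592; e_2·v_3 = (-0.2552)·(-1) + 0.4552·(-2) + (-0.8139)·(-1) + 0.2552·2 = 0.6691.
u_3 = v_3 − 0.3592·e_1 − 0.6691·e_2 = (-0.6357, -2.4336, -0.6490, 1.6357).
‖u_3‖ = 3.0697, so e_3 = (-0.2071, -0.7928, -0.2114, 0.5328).

Q = [[-0.5388, -0.2552, -0.2071], [0.3592, 0.4552, -0.7928], [0.5388, -0.8139, -0.2114], [0.5388, 0.2552, 0.5328]], R = [[5.5678, 5.2086, 0.3592], [0.0000, 4.6766, 0.6691], [0.0000, 0.0000, 3.0697]]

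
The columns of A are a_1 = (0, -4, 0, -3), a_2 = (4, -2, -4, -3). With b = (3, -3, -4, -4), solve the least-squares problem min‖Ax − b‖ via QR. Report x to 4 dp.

x = (0.3565, 0.8876)

q_1 = a_1/‖a_1‖ = (0, -4, 0, -3)/5.0000 = (0.0000, -0.8000, 0.0000, -0.6000).
r_{12} = q_1·a_2 = 3.4000.
u_2 = a_2 − 3.4000·q_1 = (4.0000, 0.7200, -4.0000, -0.9600).
‖u_2‖ = 5.7827, so q_2 = (0.6917, 0.1245, -0.6917, -0.1660).
Qᵀb = (4.8000, 5.1325).
Back-substitute: x_2 = 5.1325/5.7827 = 0.8876.
x_1 = (4.8000 − 3.4000·0.8876)/5.0000 = 0.3565.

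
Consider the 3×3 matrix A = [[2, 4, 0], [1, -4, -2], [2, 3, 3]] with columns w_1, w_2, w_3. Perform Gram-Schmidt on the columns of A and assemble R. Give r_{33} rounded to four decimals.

r_{33} = 2.4388

q_1 = w_1/‖w_1‖ = (2, 1, 2)/3.0000 = (0.6667, 0.3333, 0.6667).
r_{12} = q_1·w_2 = 3.3333.
u_2 = w_2 − 3.3333·q_1 = (1.7778, -5.1111, 0.7778).
‖u_2‖ = 5.4671, so q_2 = (0.3252, -0.9349, 0.1423).
r_{13} = q_1·w_3 = 1.3333; r_{23} = q_2·w_3 = 2.2966.
u_3 = w_3 − 1.3333·q_1 − 2.2966·q_2 = (-1.6357, -0.2974, 1.7844).
r_{33} = ‖u_3‖ = 2.4388.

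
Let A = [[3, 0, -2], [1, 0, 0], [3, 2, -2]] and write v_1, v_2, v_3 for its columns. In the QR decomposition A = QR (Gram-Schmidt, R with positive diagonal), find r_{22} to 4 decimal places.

r_{22} = 1.4510

e_1 = v_1/‖v_1‖ = (3, 1, 3)/4.3589 = (0.6882, 0.2294, 0.6882).
r_{12} = e_1·v_2 = 1.3765.
u_2 = v_2 − 1.3765·e_1 = (-0.9474, -0.3158, 1.0526).
r_{22} = ‖u_2‖ = 1.4510.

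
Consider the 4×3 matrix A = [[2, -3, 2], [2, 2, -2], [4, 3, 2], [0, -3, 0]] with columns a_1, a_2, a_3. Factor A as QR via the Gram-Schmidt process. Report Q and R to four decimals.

e_1 = a_1/‖a_1‖ = (2, 2, 4, 0)/4.8990 = (0.4082, 0.4082, 0.8165, 0.0000).
r_{12} = e_1·a_2 = 2.0412.
u_2 = a_2 − 2.0412·e_1 = (-3.8333, 1.1667, 1.3333, -3.0000).
‖u_2‖ = 5.1801, so e_2 = (-0.7400, 0.2252, 0.2574, -0.5791).
r_{13} = e_1·a_3 = 1.6330; r_{23} = e_2·a_3 = -1.4157.
u_3 = a_3 − 1.6330·e_1 + 1.4157·e_2 = (0.2857, -2.3478, 1.0311, -0.8199).
‖u_3‖ = 2.7072, so e_3 = (0.1055, -0.8672, 0.3809, -0.3028).

Q = [[0.4082, -0.7400, 0.1055], [0.4082, 0.2252, -0.8672], [0.8165, 0.2574, 0.3809], [0.0000, -0.5791, -0.3028]], R = [[4.8990, 2.0412, 1.6330], [0.0000, 5.1801, -1.4157], [0.0000, 0.0000, 2.7072]]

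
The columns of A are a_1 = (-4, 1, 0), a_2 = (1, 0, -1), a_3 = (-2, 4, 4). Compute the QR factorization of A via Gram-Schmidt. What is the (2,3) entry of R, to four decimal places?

r_{23} = -3.0870

e_1 = a_1/‖a_1‖ = (-4, 1, 0)/4.1231 = (-0.9701, 0.2425, 0.0000).
r_{12} = e_1·a_2 = -0.9701.
u_2 = a_2 + 0.9701·e_1 = (0.0588, 0.2353, -1.0000).
‖u_2‖ = 1.0290, so e_2 = (0.0572, 0.2287, -0.9718).
r_{23} = e_2·a_3 = -3.0870.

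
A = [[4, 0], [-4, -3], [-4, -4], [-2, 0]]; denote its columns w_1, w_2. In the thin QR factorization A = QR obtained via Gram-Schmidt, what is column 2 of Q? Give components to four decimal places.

e_1 = w_1/‖w_1‖ = (4, -4, -4, -2)/7.2111 = (0.5547, -0.5547, -0.5547, -0.2774).
r_{12} = e_1·w_2 = 3.8829.
u_2 = w_2 − 3.8829·e_1 = (-2.1538, -0.8462, -1.8462, 1.0769).
‖u_2‖ = 3.1501, so e_2 = (-0.6837, -0.2686, -0.5861, 0.3419).

e_2 = (-0.6837, -0.2686, -0.5861, 0.3419)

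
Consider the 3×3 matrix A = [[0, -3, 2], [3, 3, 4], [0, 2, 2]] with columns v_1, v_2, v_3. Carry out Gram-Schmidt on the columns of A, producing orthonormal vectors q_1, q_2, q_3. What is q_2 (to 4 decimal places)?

v_1 = (0, 3, 0); ‖v_1‖ = 3.0000, so q_1 = (0.0000, 1.0000, 0.0000).
q_1·v_2 = 0.0000·(-3) + 1.0000·3 + 0.0000·2 = 3.0000.
u_2 = v_2 − 3.0000·q_1 = (-3.0000, 0.0000, 2.0000).
‖u_2‖ = 3.6056, so q_2 = (-0.8321, 0.0000, 0.5547).

q_2 = (-0.8321, 0.0000, 0.5547)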